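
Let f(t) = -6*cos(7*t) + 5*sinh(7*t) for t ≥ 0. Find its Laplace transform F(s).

F(s) = -6*s/(s^2 + 49) + 35/(s^2 - 49)

By linearity of the Laplace transform, transform each term separately.
(-6)·[L{cos(7t)} = s/(s^2 + 49)]; (5)·[L{sinh(7t)} = 7/(s^2 - 49)].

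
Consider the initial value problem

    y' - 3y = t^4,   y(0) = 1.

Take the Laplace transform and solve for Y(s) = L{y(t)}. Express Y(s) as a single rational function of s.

Transform both sides with L{·}.
With L{y'} = sY - y(0) = sY - 1: the LHS transforms to (s - 3)Y - (1).
The right side is L{t^4} = 24/s^5.
So (s - 3)Y = 24/s^5 + (1).
Solve for Y(s) and write it as one ratio of polynomials.

Y(s) = (s^5 + 24)/(s^6 - 3*s^5)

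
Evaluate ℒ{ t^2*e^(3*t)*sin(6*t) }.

36*(s^2 - 6*s - 3)/(s^2 - 6*s + 45)^3

L{sin(6t)} = 6/(s^2 + 36).
Multiplying by e^(3t) shifts s → s - 3, so L{e^(3*t)*sin(6*t)} = 6/((s - 3)^2 + 36).
Then apply L{t^2·g(t)} = (-1)^2 d^2/ds^2[G(s)] with G(s) = 6/((s - 3)^2 + 36):
differentiating 2 times and applying the sign gives 36*(s^2 - 6*s - 3)/(s^2 - 6*s + 45)^3.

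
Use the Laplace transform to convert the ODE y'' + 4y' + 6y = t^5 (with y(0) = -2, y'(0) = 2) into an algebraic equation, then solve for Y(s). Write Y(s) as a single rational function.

Y(s) = (-2*s^7 - 6*s^6 + 120)/(s^8 + 4*s^7 + 6*s^6)

Take the Laplace transform of both sides.
Using L{y''} = s^2 Y - s·y(0) - y'(0) and L{y'} = sY - y(0), with y(0) = -2, y'(0) = 2, the left side becomes (s^2 + 4*s + 6)Y - (-2*s - 6).
The right side is L{t^5} = 120/s^6.
So (s^2 + 4*s + 6)Y = 120/s^6 + (-2*s - 6).
Isolate Y and clear denominators.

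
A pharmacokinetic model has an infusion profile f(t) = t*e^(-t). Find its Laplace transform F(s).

F(s) = (s + 1)^(-2)

L{e^(-t)} = 1/(s + 1).
Then apply L{t·g(t)} = -d/ds[G(s)] with G(s) = 1/(s + 1):
differentiating 1 time and applying the sign gives (s + 1)^(-2).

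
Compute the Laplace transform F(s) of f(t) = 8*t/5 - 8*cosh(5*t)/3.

F(s) = -8*s/(3*(s^2 - 25)) + 8/(5*s^2)

The transform is linear, so treat each term independently.
(-8/3)·[L{cosh(5t)} = s/(s^2 - 25)]; (8/5)·[L{t} = 1!/s^2 = 1/s^2].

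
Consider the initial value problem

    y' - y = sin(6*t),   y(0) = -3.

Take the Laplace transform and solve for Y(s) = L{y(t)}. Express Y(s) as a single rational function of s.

Apply the Laplace transform to the equation.
The derivative rules (L{y'} = sY - y(0) = sY - (-3)) turn the left side into (s - 1)Y - (-3).
The right side is L{sin(6*t)} = 6/(s^2 + 36).
So (s - 1)Y = 6/(s^2 + 36) + (-3).
Divide through and combine into a single rational function.

Y(s) = (-3*s^2 - 102)/(s^3 - s^2 + 36*s - 36)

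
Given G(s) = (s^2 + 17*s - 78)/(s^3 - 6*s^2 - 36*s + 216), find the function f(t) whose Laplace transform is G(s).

Factor the denominator: s^3 - 6*s^2 - 36*s + 216 = (s - 6)^2*(s + 6).
Partial fraction decomposition gives [2/(s - 6)] + [5/(s - 6)^2] + [-1/(s + 6)].
Invert each term: 2/(s - 6) ↔ 2e^(6t); 5/(s - 6)^2 ↔ 5t·e^(6t); -1/(s + 6) ↔ -e^(-6t).

f(t) = 5*t*exp(6*t) + 2*exp(6*t) - exp(-6*t)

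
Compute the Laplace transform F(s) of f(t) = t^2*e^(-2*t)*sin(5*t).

F(s) = 10*(3*s^2 + 12*s - 13)/(s^2 + 4*s + 29)^3

L{sin(5t)} = 5/(s^2 + 25).
Multiplying by e^(-2t) shifts s → s + 2, so L{e^(-2*t)*sin(5*t)} = 5/((s + 2)^2 + 25).
Then apply L{t^2·g(t)} = (-1)^2 d^2/ds^2[G(s)] with G(s) = 5/((s + 2)^2 + 25):
differentiating 2 times and applying the sign gives 10*(3*s^2 + 12*s - 13)/(s^2 + 4*s + 29)^3.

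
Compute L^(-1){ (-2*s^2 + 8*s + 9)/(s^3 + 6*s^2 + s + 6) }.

Factor the denominator: s^3 + 6*s^2 + s + 6 = (s + 6)*(s^2 + 1).
Partial fraction decomposition gives [-3/(s + 6)] + [s/(s^2 + 1)] + [2/(s^2 + 1)].
Invert each term: -3/(s + 6) ↔ -3e^(-6t); 1·s/(s^2 + 1) ↔ cos(t); 2·1/(s^2 + 1) ↔ 2sin(t).

2*sin(t) + cos(t) - 3*exp(-6*t)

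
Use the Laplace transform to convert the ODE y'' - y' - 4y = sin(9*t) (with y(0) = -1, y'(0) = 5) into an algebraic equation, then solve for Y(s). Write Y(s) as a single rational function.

Y(s) = (-s^3 + 6*s^2 - 81*s + 495)/(s^4 - s^3 + 77*s^2 - 81*s - 324)

Take the Laplace transform of both sides.
Using L{y''} = s^2 Y - s·y(0) - y'(0) and L{y'} = sY - y(0), with y(0) = -1, y'(0) = 5, the left side becomes (s^2 - s - 4)Y - (-s + 6).
The right side is L{sin(9*t)} = 9/(s^2 + 81).
So (s^2 - s - 4)Y = 9/(s^2 + 81) + (-s + 6).
Divide through and combine into a single rational function.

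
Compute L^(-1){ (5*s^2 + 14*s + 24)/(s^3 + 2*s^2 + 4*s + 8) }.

Factor the denominator: s^3 + 2*s^2 + 4*s + 8 = (s + 2)*(s^2 + 4).
Partial fraction decomposition gives [2/(s + 2)] + [3*s/(s^2 + 4)] + [8/(s^2 + 4)].
Invert each term: 2/(s + 2) ↔ 2e^(-2t); 3·s/(s^2 + 4) ↔ 3cos(2t); 4·2/(s^2 + 4) ↔ 4sin(2t).

4*sin(2*t) + 3*cos(2*t) + 2*exp(-2*t)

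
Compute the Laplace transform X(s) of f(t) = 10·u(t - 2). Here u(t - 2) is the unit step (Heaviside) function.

X(s) = 10*exp(-2*s)/s

By the second shifting theorem, L{u(t - c)·g(t - c)} = e^(-cs)·G(s) with c = 2 and G(s) = L{g(t)}.
L{10} = 10/s.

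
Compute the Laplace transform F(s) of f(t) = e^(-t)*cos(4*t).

F(s) = (s + 1)/((s + 1)^2 + 16)

L{cos(4t)} = s/(s^2 + 16).
By the first shifting theorem, multiplying by e^(-t) replaces s with s + 1.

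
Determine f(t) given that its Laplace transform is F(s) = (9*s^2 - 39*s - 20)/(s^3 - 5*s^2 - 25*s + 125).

f(t) = t*exp(5*t) + 5*exp(5*t) + 4*exp(-5*t)

Factor the denominator: s^3 - 5*s^2 - 25*s + 125 = (s - 5)^2*(s + 5).
Partial fraction decomposition gives [5/(s - 5)] + [(s - 5)^(-2)] + [4/(s + 5)].
Invert each term: 5/(s - 5) ↔ 5e^(5t); 1/(s - 5)^2 ↔ t·e^(5t); 4/(s + 5) ↔ 4e^(-5t).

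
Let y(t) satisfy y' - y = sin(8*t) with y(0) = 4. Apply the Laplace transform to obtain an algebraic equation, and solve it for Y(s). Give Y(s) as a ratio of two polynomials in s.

Take the Laplace transform of both sides.
With L{y'} = sY - y(0) = sY - 4: the LHS transforms to (s - 1)Y - (4).
The right side is L{sin(8*t)} = 8/(s^2 + 64).
So (s - 1)Y = 8/(s^2 + 64) + (4).
Divide through and combine into a single rational function.

Y(s) = (4*s^2 + 264)/(s^3 - s^2 + 64*s - 64)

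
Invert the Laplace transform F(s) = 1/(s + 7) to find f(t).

Since L{e^(-7t)} = 1/(s + 7), the inverse is e^(-7*t).

f(t) = exp(-7*t)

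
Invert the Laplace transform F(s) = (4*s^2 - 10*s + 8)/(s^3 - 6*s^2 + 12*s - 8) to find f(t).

Factor the denominator: s^3 - 6*s^2 + 12*s - 8 = (s - 2)^3.
Partial fraction decomposition gives [4/(s - 2)] + [6/(s - 2)^2] + [4/(s - 2)^3].
Invert each term: 4/(s - 2) ↔ 4e^(2t); 6/(s - 2)^2 ↔ 6t·e^(2t); 4/(s - 2)^3 ↔ (2)t^2·e^(2t).

f(t) = 2*t^2*exp(2*t) + 6*t*exp(2*t) + 4*exp(2*t)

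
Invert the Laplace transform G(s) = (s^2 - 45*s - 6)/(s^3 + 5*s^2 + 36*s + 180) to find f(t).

f(t) = -5*sin(6*t) - 3*cos(6*t) + 4*exp(-5*t)

Factor the denominator: s^3 + 5*s^2 + 36*s + 180 = (s + 5)*(s^2 + 36).
Partial fraction decomposition gives [4/(s + 5)] + [-3*s/(s^2 + 36)] + [-30/(s^2 + 36)].
Invert each term: 4/(s + 5) ↔ 4e^(-5t); -3·s/(s^2 + 36) ↔ -3cos(6t); -5·6/(s^2 + 36) ↔ -5sin(6t).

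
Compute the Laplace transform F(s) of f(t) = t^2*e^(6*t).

F(s) = 2/(s - 6)^3

L{e^(6t)} = 1/(s - 6).
Then apply L{t^2·g(t)} = (-1)^2 d^2/ds^2[G(s)] with G(s) = 1/(s - 6):
differentiating 2 times and applying the sign gives 2/(s - 6)^3.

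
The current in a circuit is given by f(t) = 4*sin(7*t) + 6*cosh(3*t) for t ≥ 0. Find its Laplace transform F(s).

F(s) = 6*s/(s^2 - 9) + 28/(s^2 + 49)

Apply the Laplace transform termwise.
(6)·[L{cosh(3t)} = s/(s^2 - 9)]; (4)·[L{sin(7t)} = 7/(s^2 + 49)].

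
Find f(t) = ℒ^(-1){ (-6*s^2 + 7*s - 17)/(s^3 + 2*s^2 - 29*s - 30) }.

Factor the denominator: s^3 + 2*s^2 - 29*s - 30 = (s - 5)*(s + 1)*(s + 6).
Partial fraction decomposition gives [-5/(s + 6)] + [-2/(s - 5)] + [1/(s + 1)].
Invert each term: -5/(s + 6) ↔ -5e^(-6t); -2/(s - 5) ↔ -2e^(5t); 1/(s + 1) ↔ e^(-t).

f(t) = -2*exp(5*t) + exp(-t) - 5*exp(-6*t)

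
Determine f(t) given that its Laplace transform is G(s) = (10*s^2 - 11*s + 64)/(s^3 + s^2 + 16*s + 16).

Factor the denominator: s^3 + s^2 + 16*s + 16 = (s + 1)*(s^2 + 16).
Partial fraction decomposition gives [5/(s + 1)] + [5*s/(s^2 + 16)] + [-16/(s^2 + 16)].
Invert each term: 5/(s + 1) ↔ 5e^(-t); 5·s/(s^2 + 16) ↔ 5cos(4t); -4·4/(s^2 + 16) ↔ -4sin(4t).

f(t) = -4*sin(4*t) + 5*cos(4*t) + 5*exp(-t)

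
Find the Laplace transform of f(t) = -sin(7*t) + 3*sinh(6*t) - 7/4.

The transform is linear, so treat each term independently.
(3)·[L{sinh(6t)} = 6/(s^2 - 36)]; (-1)·[L{sin(7t)} = 7/(s^2 + 49)]; L{-7/4} = (-7/4)/s.

-7/(s^2 + 49) + 18/(s^2 - 36) - 7/(4*s)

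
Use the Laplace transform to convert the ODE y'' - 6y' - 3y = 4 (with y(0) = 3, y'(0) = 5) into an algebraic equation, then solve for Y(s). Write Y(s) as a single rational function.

Laplace-transform each side.
The derivative rules (L{y''} = s^2 Y - s·y(0) - y'(0) and L{y'} = sY - y(0), with y(0) = 3, y'(0) = 5) turn the left side into (s^2 - 6*s - 3)Y - (3*s - 13).
The right side is L{4} = 4/s.
So (s^2 - 6*s - 3)Y = 4/s + (3*s - 13).
Divide through and combine into a single rational function.

Y(s) = (3*s^2 - 13*s + 4)/(s^3 - 6*s^2 - 3*s)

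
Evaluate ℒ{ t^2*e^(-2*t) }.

2/(s + 2)^3

L{e^(-2t)} = 1/(s + 2).
Then apply L{t^2·g(t)} = (-1)^2 d^2/ds^2[G(s)] with G(s) = 1/(s + 2):
differentiating 2 times and applying the sign gives 2/(s + 2)^3.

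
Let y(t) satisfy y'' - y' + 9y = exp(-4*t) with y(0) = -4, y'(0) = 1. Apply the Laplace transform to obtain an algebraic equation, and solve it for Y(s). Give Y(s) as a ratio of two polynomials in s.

Transform both sides with L{·}.
Using L{y''} = s^2 Y - s·y(0) - y'(0) and L{y'} = sY - y(0), with y(0) = -4, y'(0) = 1, the left side becomes (s^2 - s + 9)Y - (-4*s + 5).
The right side is L{exp(-4*t)} = 1/(s + 4).
So (s^2 - s + 9)Y = 1/(s + 4) + (-4*s + 5).
Isolate Y and clear denominators.

Y(s) = (-4*s^2 - 11*s + 21)/(s^3 + 3*s^2 + 5*s + 36)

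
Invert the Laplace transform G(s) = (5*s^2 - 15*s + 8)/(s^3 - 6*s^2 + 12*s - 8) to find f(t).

f(t) = -t^2*exp(2*t) + 5*t*exp(2*t) + 5*exp(2*t)

Factor the denominator: s^3 - 6*s^2 + 12*s - 8 = (s - 2)^3.
Partial fraction decomposition gives [5/(s - 2)] + [5/(s - 2)^2] + [-2/(s - 2)^3].
Invert each term: 5/(s - 2) ↔ 5e^(2t); 5/(s - 2)^2 ↔ 5t·e^(2t); -2/(s - 2)^3 ↔ (-1)t^2·e^(2t).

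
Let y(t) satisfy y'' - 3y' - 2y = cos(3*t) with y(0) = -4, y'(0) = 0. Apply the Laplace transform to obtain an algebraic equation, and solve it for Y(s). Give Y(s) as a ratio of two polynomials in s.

Y(s) = (-4*s^3 + 12*s^2 - 35*s + 108)/(s^4 - 3*s^3 + 7*s^2 - 27*s - 18)

Laplace-transform each side.
With L{y''} = s^2 Y - s·y(0) - y'(0) and L{y'} = sY - y(0), with y(0) = -4, y'(0) = 0: the LHS transforms to (s^2 - 3*s - 2)Y - (-4*s + 12).
The right side is L{cos(3*t)} = s/(s^2 + 9).
So (s^2 - 3*s - 2)Y = s/(s^2 + 9) + (-4*s + 12).
Isolate Y and clear denominators.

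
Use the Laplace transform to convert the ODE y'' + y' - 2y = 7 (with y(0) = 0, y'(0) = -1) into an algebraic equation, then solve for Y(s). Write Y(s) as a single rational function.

Y(s) = (-s + 7)/(s^3 + s^2 - 2*s)

Transform both sides with L{·}.
The derivative rules (L{y''} = s^2 Y - s·y(0) - y'(0) and L{y'} = sY - y(0), with y(0) = 0, y'(0) = -1) turn the left side into (s^2 + s - 2)Y - (-1).
The right side is L{7} = 7/s.
So (s^2 + s - 2)Y = 7/s + (-1).
Divide through and combine into a single rational function.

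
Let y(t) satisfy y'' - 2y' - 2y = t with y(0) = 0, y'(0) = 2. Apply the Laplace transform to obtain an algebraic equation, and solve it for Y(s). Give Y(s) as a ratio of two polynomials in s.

Y(s) = (2*s^2 + 1)/(s^4 - 2*s^3 - 2*s^2)

Transform both sides with L{·}.
With L{y''} = s^2 Y - s·y(0) - y'(0) and L{y'} = sY - y(0), with y(0) = 0, y'(0) = 2: the LHS transforms to (s^2 - 2*s - 2)Y - (2).
The right side is L{t} = s^(-2).
So (s^2 - 2*s - 2)Y = s^(-2) + (2).
Isolate Y and clear denominators.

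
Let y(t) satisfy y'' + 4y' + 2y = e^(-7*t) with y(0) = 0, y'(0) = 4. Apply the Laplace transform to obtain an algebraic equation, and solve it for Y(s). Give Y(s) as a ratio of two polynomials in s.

Transform both sides with L{·}.
With L{y''} = s^2 Y - s·y(0) - y'(0) and L{y'} = sY - y(0), with y(0) = 0, y'(0) = 4: the LHS transforms to (s^2 + 4*s + 2)Y - (4).
The right side is L{e^(-7*t)} = 1/(s + 7).
So (s^2 + 4*s + 2)Y = 1/(s + 7) + (4).
Isolate Y and clear denominators.

Y(s) = (4*s + 29)/(s^3 + 11*s^2 + 30*s + 14)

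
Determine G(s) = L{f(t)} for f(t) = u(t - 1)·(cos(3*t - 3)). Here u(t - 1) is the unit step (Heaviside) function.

By the second shifting theorem, L{u(t - c)·g(t - c)} = e^(-cs)·H(s) with c = 1 and H(s) = L{g(t)}.
L{cos(3t)} = s/(s^2 + 9).

G(s) = s*exp(-s)/(s^2 + 9)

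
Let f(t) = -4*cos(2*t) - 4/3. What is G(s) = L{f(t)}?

G(s) = -4*s/(s^2 + 4) - 4/(3*s)

By linearity of the Laplace transform, transform each term separately.
(-4)·[L{cos(2t)} = s/(s^2 + 4)]; L{-4/3} = (-4/3)/s.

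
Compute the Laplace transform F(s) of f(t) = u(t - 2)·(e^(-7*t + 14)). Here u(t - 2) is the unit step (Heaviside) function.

F(s) = exp(-2*s)/(s + 7)

By the second shifting theorem, L{u(t - c)·g(t - c)} = e^(-cs)·G(s) with c = 2 and G(s) = L{g(t)}.
L{e^(-7t)} = 1/(s + 7).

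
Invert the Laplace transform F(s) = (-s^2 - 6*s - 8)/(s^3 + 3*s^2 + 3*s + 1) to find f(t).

f(t) = -3*t^2*exp(-t)/2 - 4*t*exp(-t) - exp(-t)

Factor the denominator: s^3 + 3*s^2 + 3*s + 1 = (s + 1)^3.
Partial fraction decomposition gives [-1/(s + 1)] + [-4/(s + 1)^2] + [-3/(s + 1)^3].
Invert each term: -1/(s + 1) ↔ -e^(-t); -4/(s + 1)^2 ↔ -4t·e^(-t); -3/(s + 1)^3 ↔ (-3/2)t^2·e^(-t).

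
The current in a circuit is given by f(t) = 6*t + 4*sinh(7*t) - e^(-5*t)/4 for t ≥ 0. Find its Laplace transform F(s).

F(s) = 28/(s^2 - 49) - 1/(4*(s + 5)) + 6/s^2

The transform is linear, so treat each term independently.
(-1/4)·[L{e^(-5t)} = 1/(s + 5)]; (4)·[L{sinh(7t)} = 7/(s^2 - 49)]; (6)·[L{t} = 1!/s^2 = 1/s^2].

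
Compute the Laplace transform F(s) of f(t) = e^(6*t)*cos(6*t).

L{cos(6t)} = s/(s^2 + 36).
By the first shifting theorem, multiplying by e^(6t) replaces s with s - 6.

F(s) = (s - 6)/((s - 6)^2 + 36)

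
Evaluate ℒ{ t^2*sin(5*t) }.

L{sin(5t)} = 5/(s^2 + 25).
Then apply L{t^2·g(t)} = (-1)^2 d^2/ds^2[H(s)] with H(s) = 5/(s^2 + 25):
differentiating 2 times and applying the sign gives 10*(3*s^2 - 25)/(s^2 + 25)^3.

10*(3*s^2 - 25)/(s^2 + 25)^3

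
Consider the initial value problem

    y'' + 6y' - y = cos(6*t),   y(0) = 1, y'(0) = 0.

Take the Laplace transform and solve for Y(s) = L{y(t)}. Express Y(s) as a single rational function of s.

Y(s) = (s^3 + 6*s^2 + 37*s + 216)/(s^4 + 6*s^3 + 35*s^2 + 216*s - 36)

Take the Laplace transform of both sides.
The derivative rules (L{y''} = s^2 Y - s·y(0) - y'(0) and L{y'} = sY - y(0), with y(0) = 1, y'(0) = 0) turn the left side into (s^2 + 6*s - 1)Y - (s + 6).
The right side is L{cos(6*t)} = s/(s^2 + 36).
So (s^2 + 6*s - 1)Y = s/(s^2 + 36) + (s + 6).
Solve for Y(s) and write it as one ratio of polynomials.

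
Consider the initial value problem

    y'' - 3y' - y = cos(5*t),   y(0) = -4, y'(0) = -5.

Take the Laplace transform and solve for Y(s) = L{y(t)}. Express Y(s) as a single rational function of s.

Apply the Laplace transform to the equation.
The derivative rules (L{y''} = s^2 Y - s·y(0) - y'(0) and L{y'} = sY - y(0), with y(0) = -4, y'(0) = -5) turn the left side into (s^2 - 3*s - 1)Y - (-4*s + 7).
The right side is L{cos(5*t)} = s/(s^2 + 25).
So (s^2 - 3*s - 1)Y = s/(s^2 + 25) + (-4*s + 7).
Isolate Y and clear denominators.

Y(s) = (-4*s^3 + 7*s^2 - 99*s + 175)/(s^4 - 3*s^3 + 24*s^2 - 75*s - 25)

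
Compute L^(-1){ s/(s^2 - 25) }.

Since L{cosh(5t)} = s/(s^2 - 25), the inverse is cosh(5*t).

cosh(5*t)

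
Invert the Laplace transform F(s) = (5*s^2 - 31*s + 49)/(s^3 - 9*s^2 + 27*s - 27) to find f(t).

Factor the denominator: s^3 - 9*s^2 + 27*s - 27 = (s - 3)^3.
Partial fraction decomposition gives [5/(s - 3)] + [-1/(s - 3)^2] + [(s - 3)^(-3)].
Invert each term: 5/(s - 3) ↔ 5e^(3t); -1/(s - 3)^2 ↔ -t·e^(3t); 1/(s - 3)^3 ↔ (1/2)t^2·e^(3t).

f(t) = t^2*exp(3*t)/2 - t*exp(3*t) + 5*exp(3*t)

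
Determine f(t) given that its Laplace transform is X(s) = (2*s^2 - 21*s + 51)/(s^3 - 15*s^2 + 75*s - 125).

Factor the denominator: s^3 - 15*s^2 + 75*s - 125 = (s - 5)^3.
Partial fraction decomposition gives [2/(s - 5)] + [-1/(s - 5)^2] + [-4/(s - 5)^3].
Invert each term: 2/(s - 5) ↔ 2e^(5t); -1/(s - 5)^2 ↔ -t·e^(5t); -4/(s - 5)^3 ↔ (-2)t^2·e^(5t).

f(t) = -2*t^2*exp(5*t) - t*exp(5*t) + 2*exp(5*t)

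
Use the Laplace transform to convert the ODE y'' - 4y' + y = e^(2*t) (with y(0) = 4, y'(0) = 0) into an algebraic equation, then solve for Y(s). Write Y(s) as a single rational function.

Take the Laplace transform of both sides.
With L{y''} = s^2 Y - s·y(0) - y'(0) and L{y'} = sY - y(0), with y(0) = 4, y'(0) = 0: the LHS transforms to (s^2 - 4*s + 1)Y - (4*s - 16).
The right side is L{e^(2*t)} = 1/(s - 2).
So (s^2 - 4*s + 1)Y = 1/(s - 2) + (4*s - 16).
Divide through and combine into a single rational function.

Y(s) = (4*s^2 - 24*s + 33)/(s^3 - 6*s^2 + 9*s - 2)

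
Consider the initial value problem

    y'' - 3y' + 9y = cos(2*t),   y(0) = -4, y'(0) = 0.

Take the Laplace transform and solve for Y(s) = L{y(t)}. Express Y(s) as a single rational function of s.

Apply the Laplace transform to the equation.
The derivative rules (L{y''} = s^2 Y - s·y(0) - y'(0) and L{y'} = sY - y(0), with y(0) = -4, y'(0) = 0) turn the left side into (s^2 - 3*s + 9)Y - (-4*s + 12).
The right side is L{cos(2*t)} = s/(s^2 + 4).
So (s^2 - 3*s + 9)Y = s/(s^2 + 4) + (-4*s + 12).
Isolate Y and clear denominators.

Y(s) = (-4*s^3 + 12*s^2 - 15*s + 48)/(s^4 - 3*s^3 + 13*s^2 - 12*s + 36)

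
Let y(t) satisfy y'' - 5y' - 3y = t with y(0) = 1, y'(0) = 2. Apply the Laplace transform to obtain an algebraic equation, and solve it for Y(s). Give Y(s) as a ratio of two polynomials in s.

Y(s) = (s^3 - 3*s^2 + 1)/(s^4 - 5*s^3 - 3*s^2)

Laplace-transform each side.
Using L{y''} = s^2 Y - s·y(0) - y'(0) and L{y'} = sY - y(0), with y(0) = 1, y'(0) = 2, the left side becomes (s^2 - 5*s - 3)Y - (s - 3).
The right side is L{t} = s^(-2).
So (s^2 - 5*s - 3)Y = s^(-2) + (s - 3).
Divide through and combine into a single rational function.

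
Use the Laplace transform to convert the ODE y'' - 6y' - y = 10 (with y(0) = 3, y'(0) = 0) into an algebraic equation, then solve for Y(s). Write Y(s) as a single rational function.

Y(s) = (3*s^2 - 18*s + 10)/(s^3 - 6*s^2 - s)

Apply the Laplace transform to the equation.
The derivative rules (L{y''} = s^2 Y - s·y(0) - y'(0) and L{y'} = sY - y(0), with y(0) = 3, y'(0) = 0) turn the left side into (s^2 - 6*s - 1)Y - (3*s - 18).
The right side is L{10} = 10/s.
So (s^2 - 6*s - 1)Y = 10/s + (3*s - 18).
Isolate Y and clear denominators.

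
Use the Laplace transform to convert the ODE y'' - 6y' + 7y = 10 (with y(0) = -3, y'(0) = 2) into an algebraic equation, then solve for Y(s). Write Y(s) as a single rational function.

Y(s) = (-3*s^2 + 20*s + 10)/(s^3 - 6*s^2 + 7*s)

Transform both sides with L{·}.
Using L{y''} = s^2 Y - s·y(0) - y'(0) and L{y'} = sY - y(0), with y(0) = -3, y'(0) = 2, the left side becomes (s^2 - 6*s + 7)Y - (-3*s + 20).
The right side is L{10} = 10/s.
So (s^2 - 6*s + 7)Y = 10/s + (-3*s + 20).
Solve for Y(s) and write it as one ratio of polynomials.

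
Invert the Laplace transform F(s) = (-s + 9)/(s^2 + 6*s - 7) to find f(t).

f(t) = exp(t) - 2*exp(-7*t)

Factor the denominator: s^2 + 6*s - 7 = (s - 1)*(s + 7).
Partial fraction decomposition gives [-2/(s + 7)] + [1/(s - 1)].
Invert each term: -2/(s + 7) ↔ -2e^(-7t); 1/(s - 1) ↔ e^(t).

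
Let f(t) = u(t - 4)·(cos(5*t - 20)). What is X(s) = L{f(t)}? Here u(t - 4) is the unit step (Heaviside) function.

X(s) = s*exp(-4*s)/(s^2 + 25)

By the second shifting theorem, L{u(t - c)·g(t - c)} = e^(-cs)·G(s) with c = 4 and G(s) = L{g(t)}.
L{cos(5t)} = s/(s^2 + 25).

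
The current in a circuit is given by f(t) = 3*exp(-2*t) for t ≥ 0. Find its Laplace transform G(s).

L{3} = 3/s.
By the first shifting theorem, multiplying by e^(-2t) replaces s with s + 2.

G(s) = 3/(s + 2)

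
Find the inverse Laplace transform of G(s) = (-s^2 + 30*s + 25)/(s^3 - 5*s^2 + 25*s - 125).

Factor the denominator: s^3 - 5*s^2 + 25*s - 125 = (s - 5)*(s^2 + 25).
Partial fraction decomposition gives [3/(s - 5)] + [-4*s/(s^2 + 25)] + [10/(s^2 + 25)].
Invert each term: 3/(s - 5) ↔ 3e^(5t); -4·s/(s^2 + 25) ↔ -4cos(5t); 2·5/(s^2 + 25) ↔ 2sin(5t).

3*exp(5*t) + 2*sin(5*t) - 4*cos(5*t)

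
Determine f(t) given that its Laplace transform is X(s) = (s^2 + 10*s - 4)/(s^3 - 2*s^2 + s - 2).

Factor the denominator: s^3 - 2*s^2 + s - 2 = (s - 2)*(s^2 + 1).
Partial fraction decomposition gives [4/(s - 2)] + [-3*s/(s^2 + 1)] + [4/(s^2 + 1)].
Invert each term: 4/(s - 2) ↔ 4e^(2t); -3·s/(s^2 + 1) ↔ -3cos(t); 4·1/(s^2 + 1) ↔ 4sin(t).

f(t) = 4*exp(2*t) + 4*sin(t) - 3*cos(t)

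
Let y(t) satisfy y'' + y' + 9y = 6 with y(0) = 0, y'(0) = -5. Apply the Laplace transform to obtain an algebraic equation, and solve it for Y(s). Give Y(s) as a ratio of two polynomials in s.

Y(s) = (-5*s + 6)/(s^3 + s^2 + 9*s)

Apply the Laplace transform to the equation.
Using L{y''} = s^2 Y - s·y(0) - y'(0) and L{y'} = sY - y(0), with y(0) = 0, y'(0) = -5, the left side becomes (s^2 + s + 9)Y - (-5).
The right side is L{6} = 6/s.
So (s^2 + s + 9)Y = 6/s + (-5).
Isolate Y and clear denominators.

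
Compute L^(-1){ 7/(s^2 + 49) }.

sin(7*t)

Since L{sin(7t)} = 7/(s^2 + 49), the inverse is sin(7*t).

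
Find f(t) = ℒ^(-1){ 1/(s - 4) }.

Since L{e^(4t)} = 1/(s - 4), the inverse is e^(4*t).

f(t) = exp(4*t)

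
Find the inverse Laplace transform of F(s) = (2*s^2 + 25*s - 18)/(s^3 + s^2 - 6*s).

4*exp(2*t) + 3 - 5*exp(-3*t)

Factor the denominator: s^3 + s^2 - 6*s = s*(s - 2)*(s + 3).
Partial fraction decomposition gives [3/s] + [-5/(s + 3)] + [4/(s - 2)].
Invert each term: 3/(s - 0) ↔ 3e^(0t); -5/(s + 3) ↔ -5e^(-3t); 4/(s - 2) ↔ 4e^(2t).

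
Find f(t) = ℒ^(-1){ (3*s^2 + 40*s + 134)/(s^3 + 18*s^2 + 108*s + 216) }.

Factor the denominator: s^3 + 18*s^2 + 108*s + 216 = (s + 6)^3.
Partial fraction decomposition gives [3/(s + 6)] + [4/(s + 6)^2] + [2/(s + 6)^3].
Invert each term: 3/(s + 6) ↔ 3e^(-6t); 4/(s + 6)^2 ↔ 4t·e^(-6t); 2/(s + 6)^3 ↔ (1)t^2·e^(-6t).

f(t) = t^2*exp(-6*t) + 4*t*exp(-6*t) + 3*exp(-6*t)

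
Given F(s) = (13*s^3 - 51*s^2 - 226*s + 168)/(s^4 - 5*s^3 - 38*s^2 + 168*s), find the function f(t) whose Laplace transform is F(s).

f(t) = 2*exp(7*t) + 6*exp(4*t) + 1 + 4*exp(-6*t)

Factor the denominator: s^4 - 5*s^3 - 38*s^2 + 168*s = s*(s - 7)*(s - 4)*(s + 6).
Partial fraction decomposition gives [2/(s - 7)] + [4/(s + 6)] + [1/s] + [6/(s - 4)].
Invert each term: 2/(s - 7) ↔ 2e^(7t); 4/(s + 6) ↔ 4e^(-6t); 1/(s - 0) ↔ e^(0t); 6/(s - 4) ↔ 6e^(4t).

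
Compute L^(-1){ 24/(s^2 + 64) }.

3*sin(8*t)

Since L{sin(8t)} = 8/(s^2 + 64), the inverse is sin(8*t), scaled by 3.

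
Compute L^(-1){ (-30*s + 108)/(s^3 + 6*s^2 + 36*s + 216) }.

Factor the denominator: s^3 + 6*s^2 + 36*s + 216 = (s + 6)*(s^2 + 36).
Partial fraction decomposition gives [4/(s + 6)] + [-4*s/(s^2 + 36)] + [-6/(s^2 + 36)].
Invert each term: 4/(s + 6) ↔ 4e^(-6t); -4·s/(s^2 + 36) ↔ -4cos(6t); -1·6/(s^2 + 36) ↔ -sin(6t).

-sin(6*t) - 4*cos(6*t) + 4*exp(-6*t)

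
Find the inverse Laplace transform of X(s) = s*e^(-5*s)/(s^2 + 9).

Heaviside(t - 5)*(cos(3*t - 15))

The factor e^(-5s) signals a time shift by c = 5 (second shifting theorem).
L{cos(3t)} = s/(s^2 + 9), so L^-1{s/(s^2 + 9)} = cos(3*t).
Hence the inverse is u(t - 5) times that function evaluated at t - 5.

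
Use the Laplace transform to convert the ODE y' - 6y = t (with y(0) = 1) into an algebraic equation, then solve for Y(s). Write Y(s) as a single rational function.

Apply the Laplace transform to the equation.
Using L{y'} = sY - y(0) = sY - 1, the left side becomes (s - 6)Y - (1).
The right side is L{t} = s^(-2).
So (s - 6)Y = s^(-2) + (1).
Isolate Y and clear denominators.

Y(s) = (s^2 + 1)/(s^3 - 6*s^2)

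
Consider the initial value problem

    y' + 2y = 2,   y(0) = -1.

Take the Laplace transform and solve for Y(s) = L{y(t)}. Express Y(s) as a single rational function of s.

Laplace-transform each side.
Using L{y'} = sY - y(0) = sY - (-1), the left side becomes (s + 2)Y - (-1).
The right side is L{2} = 2/s.
So (s + 2)Y = 2/s + (-1).
Isolate Y and clear denominators.

Y(s) = (-s + 2)/(s^2 + 2*s)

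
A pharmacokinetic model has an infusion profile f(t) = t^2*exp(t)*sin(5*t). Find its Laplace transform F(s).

F(s) = 10*(3*s^2 - 6*s - 22)/(s^2 - 2*s + 26)^3

L{sin(5t)} = 5/(s^2 + 25).
Multiplying by e^(t) shifts s → s - 1, so L{exp(t)*sin(5*t)} = 5/((s - 1)^2 + 25).
Then apply L{t^2·g(t)} = (-1)^2 d^2/ds^2[G(s)] with G(s) = 5/((s - 1)^2 + 25):
differentiating 2 times and applying the sign gives 10*(3*s^2 - 6*s - 22)/(s^2 - 2*s + 26)^3.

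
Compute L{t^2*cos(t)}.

2*s*(s^2 - 3)/(s^2 + 1)^3

L{cos(t)} = s/(s^2 + 1).
Then apply L{t^2·g(t)} = (-1)^2 d^2/ds^2[H(s)] with H(s) = s/(s^2 + 1):
differentiating 2 times and applying the sign gives 2*s*(s^2 - 3)/(s^2 + 1)^3.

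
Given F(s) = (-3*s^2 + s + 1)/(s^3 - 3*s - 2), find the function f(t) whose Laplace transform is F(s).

f(t) = t*exp(-t) - exp(2*t) - 2*exp(-t)

Factor the denominator: s^3 - 3*s - 2 = (s - 2)*(s + 1)^2.
Partial fraction decomposition gives [-2/(s + 1)] + [(s + 1)^(-2)] + [-1/(s - 2)].
Invert each term: -2/(s + 1) ↔ -2e^(-t); 1/(s + 1)^2 ↔ t·e^(-t); -1/(s - 2) ↔ -e^(2t).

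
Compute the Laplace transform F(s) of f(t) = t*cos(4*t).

F(s) = (s - 4)*(s + 4)/(s^2 + 16)^2

L{cos(4t)} = s/(s^2 + 16).
Then apply L{t·g(t)} = -d/ds[G(s)] with G(s) = s/(s^2 + 16):
differentiating 1 time and applying the sign gives (s - 4)*(s + 4)/(s^2 + 16)^2.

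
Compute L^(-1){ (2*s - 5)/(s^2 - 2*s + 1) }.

-3*t*exp(t) + 2*exp(t)

Factor the denominator: s^2 - 2*s + 1 = (s - 1)^2.
Partial fraction decomposition gives [2/(s - 1)] + [-3/(s - 1)^2].
Invert each term: 2/(s - 1) ↔ 2e^(t); -3/(s - 1)^2 ↔ -3t·e^(t).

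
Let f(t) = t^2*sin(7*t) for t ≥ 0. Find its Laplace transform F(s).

F(s) = 14*(3*s^2 - 49)/(s^2 + 49)^3

L{sin(7t)} = 7/(s^2 + 49).
Then apply L{t^2·g(t)} = (-1)^2 d^2/ds^2[G(s)] with G(s) = 7/(s^2 + 49):
differentiating 2 times and applying the sign gives 14*(3*s^2 - 49)/(s^2 + 49)^3.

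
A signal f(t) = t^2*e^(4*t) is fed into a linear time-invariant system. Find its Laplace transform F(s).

L{e^(4t)} = 1/(s - 4).
Then apply L{t^2·g(t)} = (-1)^2 d^2/ds^2[G(s)] with G(s) = 1/(s - 4):
differentiating 2 times and applying the sign gives 2/(s - 4)^3.

F(s) = 2/(s - 4)^3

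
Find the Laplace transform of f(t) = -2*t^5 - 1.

By linearity of the Laplace transform, transform each term separately.
(-2)·[L{t^5} = 5!/s^6 = 120/s^6]; L{-1} = -1/s.

-1/s - 240/s^6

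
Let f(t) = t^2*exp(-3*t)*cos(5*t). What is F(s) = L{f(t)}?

L{cos(5t)} = s/(s^2 + 25).
Multiplying by e^(-3t) shifts s → s + 3, so L{exp(-3*t)*cos(5*t)} = (s + 3)/((s + 3)^2 + 25).
Then apply L{t^2·g(t)} = (-1)^2 d^2/ds^2[G(s)] with G(s) = (s + 3)/((s + 3)^2 + 25):
differentiating 2 times and applying the sign gives 2*(s + 3)*(s^2 + 6*s - 66)/(s^2 + 6*s + 34)^3.

F(s) = 2*(s + 3)*(s^2 + 6*s - 66)/(s^2 + 6*s + 34)^3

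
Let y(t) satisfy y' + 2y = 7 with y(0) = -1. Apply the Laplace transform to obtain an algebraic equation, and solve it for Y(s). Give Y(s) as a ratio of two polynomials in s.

Take the Laplace transform of both sides.
With L{y'} = sY - y(0) = sY - (-1): the LHS transforms to (s + 2)Y - (-1).
The right side is L{7} = 7/s.
So (s + 2)Y = 7/s + (-1).
Divide through and combine into a single rational function.

Y(s) = (-s + 7)/(s^2 + 2*s)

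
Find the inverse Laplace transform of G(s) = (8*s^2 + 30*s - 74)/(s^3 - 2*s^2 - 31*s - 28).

Factor the denominator: s^3 - 2*s^2 - 31*s - 28 = (s - 7)*(s + 1)*(s + 4).
Partial fraction decomposition gives [4/(s + 1)] + [-2/(s + 4)] + [6/(s - 7)].
Invert each term: 4/(s + 1) ↔ 4e^(-t); -2/(s + 4) ↔ -2e^(-4t); 6/(s - 7) ↔ 6e^(7t).

6*exp(7*t) + 4*exp(-t) - 2*exp(-4*t)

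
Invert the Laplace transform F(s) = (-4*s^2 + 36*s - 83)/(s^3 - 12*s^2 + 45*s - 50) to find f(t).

Factor the denominator: s^3 - 12*s^2 + 45*s - 50 = (s - 5)^2*(s - 2).
Partial fraction decomposition gives [-1/(s - 5)] + [-1/(s - 5)^2] + [-3/(s - 2)].
Invert each term: -1/(s - 5) ↔ -e^(5t); -1/(s - 5)^2 ↔ -t·e^(5t); -3/(s - 2) ↔ -3e^(2t).

f(t) = -t*exp(5*t) - exp(5*t) - 3*exp(2*t)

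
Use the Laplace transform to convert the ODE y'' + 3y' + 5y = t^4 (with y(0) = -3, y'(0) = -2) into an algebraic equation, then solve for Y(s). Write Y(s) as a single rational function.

Apply the Laplace transform to the equation.
Using L{y''} = s^2 Y - s·y(0) - y'(0) and L{y'} = sY - y(0), with y(0) = -3, y'(0) = -2, the left side becomes (s^2 + 3*s + 5)Y - (-3*s - 11).
The right side is L{t^4} = 24/s^5.
So (s^2 + 3*s + 5)Y = 24/s^5 + (-3*s - 11).
Isolate Y and clear denominators.

Y(s) = (-3*s^6 - 11*s^5 + 24)/(s^7 + 3*s^6 + 5*s^5)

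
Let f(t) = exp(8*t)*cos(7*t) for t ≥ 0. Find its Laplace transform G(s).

L{cos(7t)} = s/(s^2 + 49).
By the first shifting theorem, multiplying by e^(8t) replaces s with s - 8.

G(s) = (s - 8)/((s - 8)^2 + 49)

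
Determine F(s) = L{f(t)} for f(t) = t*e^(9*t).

L{e^(9t)} = 1/(s - 9).
Then apply L{t·g(t)} = -d/ds[G(s)] with G(s) = 1/(s - 9):
differentiating 1 time and applying the sign gives (s - 9)^(-2).

F(s) = (s - 9)^(-2)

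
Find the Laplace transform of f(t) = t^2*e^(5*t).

L{e^(5t)} = 1/(s - 5).
Then apply L{t^2·g(t)} = (-1)^2 d^2/ds^2[G(s)] with G(s) = 1/(s - 5):
differentiating 2 times and applying the sign gives 2/(s - 5)^3.

2/(s - 5)^3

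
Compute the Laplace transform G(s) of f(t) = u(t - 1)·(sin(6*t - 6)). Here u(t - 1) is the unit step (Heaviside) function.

G(s) = 6*exp(-s)/(s^2 + 36)

By the second shifting theorem, L{u(t - c)·g(t - c)} = e^(-cs)·H(s) with c = 1 and H(s) = L{g(t)}.
L{sin(6t)} = 6/(s^2 + 36).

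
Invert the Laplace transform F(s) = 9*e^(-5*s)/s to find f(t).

f(t) = Heaviside(t - 5)*(9)

The factor e^(-5s) signals a time shift by c = 5 (second shifting theorem).
L{9} = 9/s, so L^-1{9/s} = 9.
Hence the inverse is u(t - 5) times that function evaluated at t - 5.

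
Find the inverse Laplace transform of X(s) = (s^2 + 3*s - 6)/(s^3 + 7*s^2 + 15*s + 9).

Factor the denominator: s^3 + 7*s^2 + 15*s + 9 = (s + 1)*(s + 3)^2.
Partial fraction decomposition gives [3/(s + 3)] + [3/(s + 3)^2] + [-2/(s + 1)].
Invert each term: 3/(s + 3) ↔ 3e^(-3t); 3/(s + 3)^2 ↔ 3t·e^(-3t); -2/(s + 1) ↔ -2e^(-t).

3*t*exp(-3*t) - 2*exp(-t) + 3*exp(-3*t)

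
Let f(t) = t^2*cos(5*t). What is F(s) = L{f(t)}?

L{cos(5t)} = s/(s^2 + 25).
Then apply L{t^2·g(t)} = (-1)^2 d^2/ds^2[G(s)] with G(s) = s/(s^2 + 25):
differentiating 2 times and applying the sign gives 2*s*(s^2 - 75)/(s^2 + 25)^3.

F(s) = 2*s*(s^2 - 75)/(s^2 + 25)^3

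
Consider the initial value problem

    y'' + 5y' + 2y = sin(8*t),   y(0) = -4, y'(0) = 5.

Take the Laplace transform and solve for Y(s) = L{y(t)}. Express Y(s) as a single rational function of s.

Take the Laplace transform of both sides.
With L{y''} = s^2 Y - s·y(0) - y'(0) and L{y'} = sY - y(0), with y(0) = -4, y'(0) = 5: the LHS transforms to (s^2 + 5*s + 2)Y - (-4*s - 15).
The right side is L{sin(8*t)} = 8/(s^2 + 64).
So (s^2 + 5*s + 2)Y = 8/(s^2 + 64) + (-4*s - 15).
Isolate Y and clear denominators.

Y(s) = (-4*s^3 - 15*s^2 - 256*s - 952)/(s^4 + 5*s^3 + 66*s^2 + 320*s + 128)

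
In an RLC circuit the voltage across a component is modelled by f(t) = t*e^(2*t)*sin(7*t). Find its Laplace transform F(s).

L{sin(7t)} = 7/(s^2 + 49).
Multiplying by e^(2t) shifts s → s - 2, so L{e^(2*t)*sin(7*t)} = 7/((s - 2)^2 + 49).
Then apply L{t·g(t)} = -d/ds[G(s)] with G(s) = 7/((s - 2)^2 + 49):
differentiating 1 time and applying the sign gives 14*(s - 2)/(s^2 - 4*s + 53)^2.

F(s) = 14*(s - 2)/(s^2 - 4*s + 53)^2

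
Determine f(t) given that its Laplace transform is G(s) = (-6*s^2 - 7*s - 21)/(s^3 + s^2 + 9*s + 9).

f(t) = -sin(3*t) - 4*cos(3*t) - 2*exp(-t)

Factor the denominator: s^3 + s^2 + 9*s + 9 = (s + 1)*(s^2 + 9).
Partial fraction decomposition gives [-2/(s + 1)] + [-4*s/(s^2 + 9)] + [-3/(s^2 + 9)].
Invert each term: -2/(s + 1) ↔ -2e^(-t); -4·s/(s^2 + 9) ↔ -4cos(3t); -1·3/(s^2 + 9) ↔ -sin(3t).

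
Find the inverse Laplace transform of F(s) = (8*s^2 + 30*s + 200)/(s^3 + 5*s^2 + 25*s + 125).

Factor the denominator: s^3 + 5*s^2 + 25*s + 125 = (s + 5)*(s^2 + 25).
Partial fraction decomposition gives [5/(s + 5)] + [3*s/(s^2 + 25)] + [15/(s^2 + 25)].
Invert each term: 5/(s + 5) ↔ 5e^(-5t); 3·s/(s^2 + 25) ↔ 3cos(5t); 3·5/(s^2 + 25) ↔ 3sin(5t).

3*sin(5*t) + 3*cos(5*t) + 5*exp(-5*t)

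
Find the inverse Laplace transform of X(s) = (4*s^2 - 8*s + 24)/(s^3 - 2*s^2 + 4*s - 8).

3*exp(2*t) - 3*sin(2*t) + cos(2*t)

Factor the denominator: s^3 - 2*s^2 + 4*s - 8 = (s - 2)*(s^2 + 4).
Partial fraction decomposition gives [3/(s - 2)] + [s/(s^2 + 4)] + [-6/(s^2 + 4)].
Invert each term: 3/(s - 2) ↔ 3e^(2t); 1·s/(s^2 + 4) ↔ cos(2t); -3·2/(s^2 + 4) ↔ -3sin(2t).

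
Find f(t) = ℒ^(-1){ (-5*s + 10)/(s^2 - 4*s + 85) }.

f(t) = -5*exp(2*t)*cos(9*t)

Rewrite the denominator: s^2 - 4*s + 85 = (s - 2)^2 + 81.
The form in (s - 2) signals a first-shifting-theorem factor e^(2t).
Since L{cos(9t)} = s/(s^2 + 81), the inverse is e^(2*t)*cos(9*t), scaled by -5.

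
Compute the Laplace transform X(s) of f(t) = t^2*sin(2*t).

L{sin(2t)} = 2/(s^2 + 4).
Then apply L{t^2·g(t)} = (-1)^2 d^2/ds^2[G(s)] with G(s) = 2/(s^2 + 4):
differentiating 2 times and applying the sign gives 4*(3*s^2 - 4)/(s^2 + 4)^3.

X(s) = 4*(3*s^2 - 4)/(s^2 + 4)^3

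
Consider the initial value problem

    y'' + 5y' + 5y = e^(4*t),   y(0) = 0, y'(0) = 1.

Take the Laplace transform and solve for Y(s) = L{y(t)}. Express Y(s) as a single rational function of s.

Y(s) = (s - 3)/(s^3 + s^2 - 15*s - 20)

Laplace-transform each side.
Using L{y''} = s^2 Y - s·y(0) - y'(0) and L{y'} = sY - y(0), with y(0) = 0, y'(0) = 1, the left side becomes (s^2 + 5*s + 5)Y - (1).
The right side is L{e^(4*t)} = 1/(s - 4).
So (s^2 + 5*s + 5)Y = 1/(s - 4) + (1).
Solve for Y(s) and write it as one ratio of polynomials.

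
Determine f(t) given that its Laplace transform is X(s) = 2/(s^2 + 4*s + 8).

f(t) = exp(-2*t)*sin(2*t)

Rewrite the denominator: s^2 + 4*s + 8 = (s + 2)^2 + 4.
The form in (s + 2) signals a first-shifting-theorem factor e^(-2t).
Since L{sin(2t)} = 2/(s^2 + 4), the inverse is exp(-2*t)*sin(2*t).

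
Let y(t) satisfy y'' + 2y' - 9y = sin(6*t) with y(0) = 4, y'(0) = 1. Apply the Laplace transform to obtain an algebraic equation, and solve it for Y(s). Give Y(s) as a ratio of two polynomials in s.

Apply the Laplace transform to the equation.
The derivative rules (L{y''} = s^2 Y - s·y(0) - y'(0) and L{y'} = sY - y(0), with y(0) = 4, y'(0) = 1) turn the left side into (s^2 + 2*s - 9)Y - (4*s + 9).
The right side is L{sin(6*t)} = 6/(s^2 + 36).
So (s^2 + 2*s - 9)Y = 6/(s^2 + 36) + (4*s + 9).
Isolate Y and clear denominators.

Y(s) = (4*s^3 + 9*s^2 + 144*s + 330)/(s^4 + 2*s^3 + 27*s^2 + 72*s - 324)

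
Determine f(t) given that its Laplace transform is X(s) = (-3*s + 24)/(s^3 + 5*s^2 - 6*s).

Factor the denominator: s^3 + 5*s^2 - 6*s = s*(s - 1)*(s + 6).
Partial fraction decomposition gives [-4/s] + [1/(s + 6)] + [3/(s - 1)].
Invert each term: -4/(s - 0) ↔ -4e^(0t); 1/(s + 6) ↔ e^(-6t); 3/(s - 1) ↔ 3e^(t).

f(t) = 3*exp(t) - 4 + exp(-6*t)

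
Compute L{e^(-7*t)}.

1/(s + 7)

L{e^(-7t)} = 1/(s + 7).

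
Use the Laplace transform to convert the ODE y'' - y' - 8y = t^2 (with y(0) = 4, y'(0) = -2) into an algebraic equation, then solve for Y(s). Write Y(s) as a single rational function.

Apply the Laplace transform to the equation.
With L{y''} = s^2 Y - s·y(0) - y'(0) and L{y'} = sY - y(0), with y(0) = 4, y'(0) = -2: the LHS transforms to (s^2 - s - 8)Y - (4*s - 6).
The right side is L{t^2} = 2/s^3.
So (s^2 - s - 8)Y = 2/s^3 + (4*s - 6).
Isolate Y and clear denominators.

Y(s) = (4*s^4 - 6*s^3 + 2)/(s^5 - s^4 - 8*s^3)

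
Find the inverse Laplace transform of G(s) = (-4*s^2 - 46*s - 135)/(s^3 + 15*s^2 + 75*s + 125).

-5*t^2*exp(-5*t)/2 - 6*t*exp(-5*t) - 4*exp(-5*t)

Factor the denominator: s^3 + 15*s^2 + 75*s + 125 = (s + 5)^3.
Partial fraction decomposition gives [-4/(s + 5)] + [-6/(s + 5)^2] + [-5/(s + 5)^3].
Invert each term: -4/(s + 5) ↔ -4e^(-5t); -6/(s + 5)^2 ↔ -6t·e^(-5t); -5/(s + 5)^3 ↔ (-5/2)t^2·e^(-5t).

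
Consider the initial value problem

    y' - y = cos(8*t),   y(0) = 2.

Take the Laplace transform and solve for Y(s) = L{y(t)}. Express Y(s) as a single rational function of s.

Apply the Laplace transform to the equation.
With L{y'} = sY - y(0) = sY - 2: the LHS transforms to (s - 1)Y - (2).
The right side is L{cos(8*t)} = s/(s^2 + 64).
So (s - 1)Y = s/(s^2 + 64) + (2).
Divide through and combine into a single rational function.

Y(s) = (2*s^2 + s + 128)/(s^3 - s^2 + 64*s - 64)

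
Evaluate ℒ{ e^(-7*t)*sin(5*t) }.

5/((s + 7)^2 + 25)

L{sin(5t)} = 5/(s^2 + 25).
By the first shifting theorem, multiplying by e^(-7t) replaces s with s + 7.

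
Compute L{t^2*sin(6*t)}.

36*(s^2 - 12)/(s^2 + 36)^3

L{sin(6t)} = 6/(s^2 + 36).
Then apply L{t^2·g(t)} = (-1)^2 d^2/ds^2[G(s)] with G(s) = 6/(s^2 + 36):
differentiating 2 times and applying the sign gives 36*(s^2 - 12)/(s^2 + 36)^3.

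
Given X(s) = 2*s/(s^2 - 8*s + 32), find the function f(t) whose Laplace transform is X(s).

Complete the square in the denominator: s^2 - 8*s + 32 = (s - 4)^2 + 4^2.
Split the numerator to match: 2*s = 2·(s - 4) + 2·4.
Invert each term: 2·(s - 4)/((s - 4)^2 + 16) ↔ 2e^(4t)cos(4t); 2·4/((s - 4)^2 + 16) ↔ 2e^(4t)sin(4t).

f(t) = 2*exp(4*t)*sin(4*t) + 2*exp(4*t)*cos(4*t)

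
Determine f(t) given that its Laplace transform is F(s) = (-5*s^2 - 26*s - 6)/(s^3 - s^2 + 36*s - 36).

f(t) = -exp(t) - 5*sin(6*t) - 4*cos(6*t)

Factor the denominator: s^3 - s^2 + 36*s - 36 = (s - 1)*(s^2 + 36).
Partial fraction decomposition gives [-1/(s - 1)] + [-4*s/(s^2 + 36)] + [-30/(s^2 + 36)].
Invert each term: -1/(s - 1) ↔ -e^(t); -4·s/(s^2 + 36) ↔ -4cos(6t); -5·6/(s^2 + 36) ↔ -5sin(6t).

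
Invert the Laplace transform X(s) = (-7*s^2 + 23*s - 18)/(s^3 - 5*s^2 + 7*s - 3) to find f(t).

f(t) = t*exp(t) - 3*exp(3*t) - 4*exp(t)

Factor the denominator: s^3 - 5*s^2 + 7*s - 3 = (s - 3)*(s - 1)^2.
Partial fraction decomposition gives [-4/(s - 1)] + [(s - 1)^(-2)] + [-3/(s - 3)].
Invert each term: -4/(s - 1) ↔ -4e^(t); 1/(s - 1)^2 ↔ t·e^(t); -3/(s - 3) ↔ -3e^(3t).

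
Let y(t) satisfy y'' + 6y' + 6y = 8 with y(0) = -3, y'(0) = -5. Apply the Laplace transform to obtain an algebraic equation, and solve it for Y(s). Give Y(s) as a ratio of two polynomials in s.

Apply the Laplace transform to the equation.
The derivative rules (L{y''} = s^2 Y - s·y(0) - y'(0) and L{y'} = sY - y(0), with y(0) = -3, y'(0) = -5) turn the left side into (s^2 + 6*s + 6)Y - (-3*s - 23).
The right side is L{8} = 8/s.
So (s^2 + 6*s + 6)Y = 8/s + (-3*s - 23).
Isolate Y and clear denominators.

Y(s) = (-3*s^2 - 23*s + 8)/(s^3 + 6*s^2 + 6*s)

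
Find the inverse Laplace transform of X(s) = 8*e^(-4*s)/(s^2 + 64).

The factor e^(-4s) signals a time shift by c = 4 (second shifting theorem).
L{sin(8t)} = 8/(s^2 + 64), so L^-1{8/(s^2 + 64)} = sin(8*t).
Hence the inverse is u(t - 4) times that function evaluated at t - 4.

Heaviside(t - 4)*(sin(8*t - 32))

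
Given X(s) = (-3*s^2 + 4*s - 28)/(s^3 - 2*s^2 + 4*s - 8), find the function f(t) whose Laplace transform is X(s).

Factor the denominator: s^3 - 2*s^2 + 4*s - 8 = (s - 2)*(s^2 + 4).
Partial fraction decomposition gives [-4/(s - 2)] + [s/(s^2 + 4)] + [6/(s^2 + 4)].
Invert each term: -4/(s - 2) ↔ -4e^(2t); 1·s/(s^2 + 4) ↔ cos(2t); 3·2/(s^2 + 4) ↔ 3sin(2t).

f(t) = -4*exp(2*t) + 3*sin(2*t) + cos(2*t)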